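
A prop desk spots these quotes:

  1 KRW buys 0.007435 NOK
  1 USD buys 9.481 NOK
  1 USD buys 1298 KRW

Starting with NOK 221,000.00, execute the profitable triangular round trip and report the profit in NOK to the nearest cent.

Profit: NOK 3,954.04

Profitable loop is NOK → USD → KRW → NOK:
NOK 221,000.00 ÷ 9.481 = USD 23,309.78
USD 23,309.78 × 1298 = KRW 30,256,091
KRW 30,256,091 × 0.007435 = NOK 224,954.04
Profit = NOK 224,954.04 − NOK 221,000.00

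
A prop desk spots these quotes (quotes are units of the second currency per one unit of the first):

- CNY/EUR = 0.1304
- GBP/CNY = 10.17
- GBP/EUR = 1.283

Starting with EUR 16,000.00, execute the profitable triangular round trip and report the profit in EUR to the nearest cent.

Profit: EUR 538.34

Profitable loop is EUR → GBP → CNY → EUR:
EUR 16,000.00 ÷ 1.283 = GBP 12,470.77
GBP 12,470.77 × 10.17 = CNY 126,827.75
CNY 126,827.75 × 0.1304 = EUR 16,538.34
Profit = EUR 16,538.34 − EUR 16,000.00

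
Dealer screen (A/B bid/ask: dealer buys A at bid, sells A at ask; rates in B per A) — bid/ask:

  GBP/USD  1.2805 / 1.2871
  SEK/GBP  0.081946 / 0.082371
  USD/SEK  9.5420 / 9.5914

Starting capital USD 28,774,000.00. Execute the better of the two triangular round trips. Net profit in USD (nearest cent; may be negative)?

Best loop USD → SEK → GBP → USD:
USD 28,774,000.00 × 9.5420 (sell USD at bid) = SEK 274,561,508.00
SEK 274,561,508.00 × 0.081946 (sell SEK at bid) = GBP 22,499,217.33
GBP 22,499,217.33 × 1.2805 (sell GBP at bid) = USD 28,810,247.80

Net profit: USD 36,247.80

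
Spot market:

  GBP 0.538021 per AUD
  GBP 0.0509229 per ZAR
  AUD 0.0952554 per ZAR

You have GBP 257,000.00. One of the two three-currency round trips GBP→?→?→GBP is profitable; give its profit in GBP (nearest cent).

Profit: GBP 1,647.82

Profitable loop is GBP → ZAR → AUD → GBP:
GBP 257,000.00 ÷ 0.0509229 = ZAR 5,046,845.33
ZAR 5,046,845.33 × 0.0952554 = AUD 480,739.27
AUD 480,739.27 × 0.538021 = GBP 258,647.82
Profit = GBP 258,647.82 − GBP 257,000.00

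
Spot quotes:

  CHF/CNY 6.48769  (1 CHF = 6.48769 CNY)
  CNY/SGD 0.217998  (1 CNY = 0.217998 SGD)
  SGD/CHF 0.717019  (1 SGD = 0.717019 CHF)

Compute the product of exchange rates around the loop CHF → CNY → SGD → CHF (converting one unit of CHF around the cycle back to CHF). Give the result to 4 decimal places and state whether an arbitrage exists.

Around CHF → CNY → SGD → CHF: 1 × 6.48769 × 0.217998 × 0.717019 = 1.014082
Product > 1; profitable direction is CHF → CNY → SGD → CHF.

1.0141 (arbitrage exists)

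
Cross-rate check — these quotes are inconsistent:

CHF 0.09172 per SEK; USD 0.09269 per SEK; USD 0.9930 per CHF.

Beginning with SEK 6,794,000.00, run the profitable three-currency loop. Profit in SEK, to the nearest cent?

Profit: SEK 120,250.82

Profitable loop is SEK → USD → CHF → SEK:
SEK 6,794,000.00 × 0.09269 = USD 629,735.86
USD 629,735.86 ÷ 0.9930 = CHF 634,175.09
CHF 634,175.09 ÷ 0.09172 = SEK 6,914,250.82
Profit = SEK 6,914,250.82 − SEK 6,794,000.00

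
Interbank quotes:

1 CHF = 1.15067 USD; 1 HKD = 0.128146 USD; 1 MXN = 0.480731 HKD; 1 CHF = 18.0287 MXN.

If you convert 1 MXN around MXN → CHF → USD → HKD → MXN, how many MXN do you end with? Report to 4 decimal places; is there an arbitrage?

1.0360 (arbitrage exists)

Around MXN → CHF → USD → HKD → MXN: 1 ÷ 18.0287 × 1.15067 ÷ 0.128146 ÷ 0.480731 = 1.036046
Product > 1; profitable direction is MXN → CHF → USD → HKD → MXN.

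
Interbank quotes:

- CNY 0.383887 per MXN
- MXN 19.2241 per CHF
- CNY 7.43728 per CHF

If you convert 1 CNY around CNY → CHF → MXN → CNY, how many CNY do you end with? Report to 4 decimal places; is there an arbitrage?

Around CNY → CHF → MXN → CNY: 1 ÷ 7.43728 × 19.2241 × 0.383887 = 0.992282
Product < 1; profitable direction is CNY → MXN → CHF → CNY.

0.9923 (arbitrage exists)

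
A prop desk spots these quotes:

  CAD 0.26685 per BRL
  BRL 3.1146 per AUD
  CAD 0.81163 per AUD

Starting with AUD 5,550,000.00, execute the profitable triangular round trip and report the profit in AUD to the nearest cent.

Profit: AUD 133,349.69

Profitable loop is AUD → BRL → CAD → AUD:
AUD 5,550,000.00 × 3.1146 = BRL 17,286,030.00
BRL 17,286,030.00 × 0.26685 = CAD 4,612,777.11
CAD 4,612,777.11 ÷ 0.81163 = AUD 5,683,349.69
Profit = AUD 5,683,349.69 − AUD 5,550,000.00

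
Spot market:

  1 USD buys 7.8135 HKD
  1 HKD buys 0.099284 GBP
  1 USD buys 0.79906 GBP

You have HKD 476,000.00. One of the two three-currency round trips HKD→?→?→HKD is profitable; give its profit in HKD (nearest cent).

Profit: HKD 14,299.51

Profitable loop is HKD → USD → GBP → HKD:
HKD 476,000.00 ÷ 7.8135 = USD 60,920.20
USD 60,920.20 × 0.79906 = GBP 48,678.90
GBP 48,678.90 ÷ 0.099284 = HKD 490,299.51
Profit = HKD 490,299.51 − HKD 476,000.00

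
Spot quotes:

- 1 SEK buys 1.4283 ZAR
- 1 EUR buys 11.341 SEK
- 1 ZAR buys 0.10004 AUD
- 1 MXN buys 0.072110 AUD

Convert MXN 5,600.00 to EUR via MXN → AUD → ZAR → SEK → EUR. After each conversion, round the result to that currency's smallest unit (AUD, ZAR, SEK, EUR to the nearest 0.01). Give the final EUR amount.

MXN 5,600.00 × 0.072110 = AUD 403.82
AUD 403.82 ÷ 0.10004 = ZAR 4,036.59
ZAR 4,036.59 ÷ 1.4283 = SEK 2,826.15
SEK 2,826.15 ÷ 11.341 = EUR 249.20

EUR 249.20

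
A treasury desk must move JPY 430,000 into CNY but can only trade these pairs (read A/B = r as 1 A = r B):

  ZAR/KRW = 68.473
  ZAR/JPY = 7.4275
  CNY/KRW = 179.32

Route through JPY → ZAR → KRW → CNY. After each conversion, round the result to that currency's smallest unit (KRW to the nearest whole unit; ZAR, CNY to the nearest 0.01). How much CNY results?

CNY 22,106.32

JPY 430,000 ÷ 7.4275 = ZAR 57,892.97
ZAR 57,892.97 × 68.473 = KRW 3,964,105
KRW 3,964,105 ÷ 179.32 = CNY 22,106.32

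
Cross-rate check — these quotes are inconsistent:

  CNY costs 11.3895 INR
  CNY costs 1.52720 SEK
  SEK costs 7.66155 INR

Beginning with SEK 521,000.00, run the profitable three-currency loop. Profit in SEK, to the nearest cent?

Profitable loop is SEK → INR → CNY → SEK:
SEK 521,000.00 × 7.66155 = INR 3,991,667.55
INR 3,991,667.55 ÷ 11.3895 = CNY 350,469.08
CNY 350,469.08 × 1.52720 = SEK 535,236.37
Profit = SEK 535,236.37 − SEK 521,000.00

Profit: SEK 14,236.37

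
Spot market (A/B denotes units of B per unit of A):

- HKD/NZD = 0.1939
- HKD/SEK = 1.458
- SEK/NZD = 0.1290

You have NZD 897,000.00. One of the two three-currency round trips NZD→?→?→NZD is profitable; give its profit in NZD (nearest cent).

Profit: NZD 27,747.18

Profitable loop is NZD → SEK → HKD → NZD:
NZD 897,000.00 ÷ 0.1290 = SEK 6,953,488.37
SEK 6,953,488.37 ÷ 1.458 = HKD 4,769,196.41
HKD 4,769,196.41 × 0.1939 = NZD 924,747.18
Profit = NZD 924,747.18 − NZD 897,000.00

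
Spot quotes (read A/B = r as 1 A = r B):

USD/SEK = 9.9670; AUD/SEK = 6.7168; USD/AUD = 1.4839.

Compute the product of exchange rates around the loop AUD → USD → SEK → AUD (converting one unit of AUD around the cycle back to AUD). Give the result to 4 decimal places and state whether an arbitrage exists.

1.0000 (no arbitrage)

Around AUD → USD → SEK → AUD: 1 ÷ 1.4839 × 9.9670 ÷ 6.7168 = 0.999994
Product ≈ 1 (deviation 0.001%, within rounding noise).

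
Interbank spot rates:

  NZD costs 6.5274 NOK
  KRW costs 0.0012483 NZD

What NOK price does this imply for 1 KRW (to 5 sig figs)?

KRW/NOK = 0.0081482

1 KRW × 0.0012483 = 0.0012483 NZD
0.0012483 NZD × 6.5274 = 0.00814815 NOK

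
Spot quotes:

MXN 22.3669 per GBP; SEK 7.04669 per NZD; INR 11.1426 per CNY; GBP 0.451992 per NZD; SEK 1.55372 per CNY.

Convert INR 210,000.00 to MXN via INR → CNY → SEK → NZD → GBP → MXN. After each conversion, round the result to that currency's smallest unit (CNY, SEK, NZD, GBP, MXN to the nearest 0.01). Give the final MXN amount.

MXN 42,010.41

INR 210,000.00 ÷ 11.1426 = CNY 18,846.59
CNY 18,846.59 × 1.55372 = SEK 29,282.32
SEK 29,282.32 ÷ 7.04669 = NZD 4,155.47
NZD 4,155.47 × 0.451992 = GBP 1,878.24
GBP 1,878.24 × 22.3669 = MXN 42,010.41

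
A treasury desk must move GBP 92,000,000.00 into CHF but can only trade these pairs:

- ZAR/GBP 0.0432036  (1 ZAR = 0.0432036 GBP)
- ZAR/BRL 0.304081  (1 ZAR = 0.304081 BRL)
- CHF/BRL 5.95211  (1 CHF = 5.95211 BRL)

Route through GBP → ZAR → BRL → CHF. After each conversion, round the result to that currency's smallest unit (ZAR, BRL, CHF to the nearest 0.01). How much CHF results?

CHF 108,789,311.17

GBP 92,000,000.00 ÷ 0.0432036 = ZAR 2,129,452,175.28
ZAR 2,129,452,175.28 × 0.304081 = BRL 647,525,946.91
BRL 647,525,946.91 ÷ 5.95211 = CHF 108,789,311.17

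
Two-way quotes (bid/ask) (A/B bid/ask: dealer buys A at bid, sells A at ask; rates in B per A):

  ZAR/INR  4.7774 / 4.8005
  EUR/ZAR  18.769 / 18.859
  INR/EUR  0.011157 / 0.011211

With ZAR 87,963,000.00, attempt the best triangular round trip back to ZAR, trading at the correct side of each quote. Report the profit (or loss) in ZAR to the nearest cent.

Net profit: ZAR 36,500.14

Best loop ZAR → INR → EUR → ZAR:
ZAR 87,963,000.00 × 4.7774 (sell ZAR at bid) = INR 420,234,436.20
INR 420,234,436.20 × 0.011157 (sell INR at bid) = EUR 4,688,555.60
EUR 4,688,555.60 × 18.769 (sell EUR at bid) = ZAR 87,999,500.14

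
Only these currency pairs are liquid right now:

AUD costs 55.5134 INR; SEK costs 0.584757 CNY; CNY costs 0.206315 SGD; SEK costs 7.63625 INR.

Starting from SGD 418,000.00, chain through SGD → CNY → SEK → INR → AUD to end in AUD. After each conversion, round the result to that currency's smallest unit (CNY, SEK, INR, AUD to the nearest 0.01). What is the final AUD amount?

SGD 418,000.00 ÷ 0.206315 = CNY 2,026,028.16
CNY 2,026,028.16 ÷ 0.584757 = SEK 3,464,735.20
SEK 3,464,735.20 × 7.63625 = INR 26,457,584.17
INR 26,457,584.17 ÷ 55.5134 = AUD 476,598.16

AUD 476,598.16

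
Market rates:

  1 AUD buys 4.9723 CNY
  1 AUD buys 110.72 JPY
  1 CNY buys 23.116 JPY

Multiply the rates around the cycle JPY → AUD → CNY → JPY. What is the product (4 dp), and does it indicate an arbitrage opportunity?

1.0381 (arbitrage exists)

Around JPY → AUD → CNY → JPY: 1 ÷ 110.72 × 4.9723 × 23.116 = 1.038111
Product > 1; profitable direction is JPY → AUD → CNY → JPY.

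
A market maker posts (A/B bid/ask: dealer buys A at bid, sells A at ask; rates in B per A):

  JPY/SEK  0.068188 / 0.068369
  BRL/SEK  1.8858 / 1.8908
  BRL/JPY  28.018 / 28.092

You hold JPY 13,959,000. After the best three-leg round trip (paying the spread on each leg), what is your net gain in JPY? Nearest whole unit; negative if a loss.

Net profit: JPY 145,373

Best loop JPY → SEK → BRL → JPY:
JPY 13,959,000 × 0.068188 (sell JPY at bid) = SEK 951,836.29
SEK 951,836.29 ÷ 1.8908 (buy BRL at ask) = BRL 503,404.00
BRL 503,404.00 × 28.018 (sell BRL at bid) = JPY 14,104,373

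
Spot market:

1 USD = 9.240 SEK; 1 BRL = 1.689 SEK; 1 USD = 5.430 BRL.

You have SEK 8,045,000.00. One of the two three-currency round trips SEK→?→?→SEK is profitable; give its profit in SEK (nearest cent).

Profit: SEK 60,289.67

Profitable loop is SEK → BRL → USD → SEK:
SEK 8,045,000.00 ÷ 1.689 = BRL 4,763,173.48
BRL 4,763,173.48 ÷ 5.430 = USD 877,195.85
USD 877,195.85 × 9.240 = SEK 8,105,289.67
Profit = SEK 8,105,289.67 − SEK 8,045,000.00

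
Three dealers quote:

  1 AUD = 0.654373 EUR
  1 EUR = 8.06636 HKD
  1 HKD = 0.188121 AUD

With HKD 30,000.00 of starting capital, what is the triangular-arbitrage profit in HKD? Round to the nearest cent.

Profitable loop is HKD → EUR → AUD → HKD:
HKD 30,000.00 ÷ 8.06636 = EUR 3,719.15
EUR 3,719.15 ÷ 0.654373 = AUD 5,683.53
AUD 5,683.53 ÷ 0.188121 = HKD 30,212.11
Profit = HKD 30,212.11 − HKD 30,000.00

Profit: HKD 212.11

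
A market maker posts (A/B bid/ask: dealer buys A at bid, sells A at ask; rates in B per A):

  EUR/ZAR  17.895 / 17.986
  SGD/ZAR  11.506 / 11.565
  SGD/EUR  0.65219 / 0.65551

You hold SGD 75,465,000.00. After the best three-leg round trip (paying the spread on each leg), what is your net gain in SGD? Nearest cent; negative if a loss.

Net profit: SGD 691,289.74

Best loop SGD → EUR → ZAR → SGD:
SGD 75,465,000.00 × 0.65219 (sell SGD at bid) = EUR 49,217,518.35
EUR 49,217,518.35 × 17.895 (sell EUR at bid) = ZAR 880,747,490.87
ZAR 880,747,490.87 ÷ 11.565 (buy SGD at ask) = SGD 76,156,289.74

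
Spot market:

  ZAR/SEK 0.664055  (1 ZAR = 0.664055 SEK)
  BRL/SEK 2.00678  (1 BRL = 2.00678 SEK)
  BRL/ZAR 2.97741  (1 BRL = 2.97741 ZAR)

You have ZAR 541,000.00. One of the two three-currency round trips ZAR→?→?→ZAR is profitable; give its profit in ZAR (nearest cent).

Profit: ZAR 8,103.66

Profitable loop is ZAR → BRL → SEK → ZAR:
ZAR 541,000.00 ÷ 2.97741 = BRL 181,701.55
BRL 181,701.55 × 2.00678 = SEK 364,635.03
SEK 364,635.03 ÷ 0.664055 = ZAR 549,103.66
Profit = ZAR 549,103.66 − ZAR 541,000.00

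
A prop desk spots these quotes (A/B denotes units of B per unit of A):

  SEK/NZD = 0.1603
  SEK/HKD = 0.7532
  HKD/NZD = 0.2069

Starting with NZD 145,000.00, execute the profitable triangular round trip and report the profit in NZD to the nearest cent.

Profit: NZD 4,152.56

Profitable loop is NZD → HKD → SEK → NZD:
NZD 145,000.00 ÷ 0.2069 = HKD 700,821.65
HKD 700,821.65 ÷ 0.7532 = SEK 930,458.91
SEK 930,458.91 × 0.1603 = NZD 149,152.56
Profit = NZD 149,152.56 − NZD 145,000.00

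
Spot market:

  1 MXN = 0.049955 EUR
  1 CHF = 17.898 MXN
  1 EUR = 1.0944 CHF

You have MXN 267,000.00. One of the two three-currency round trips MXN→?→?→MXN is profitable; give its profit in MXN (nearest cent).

Profitable loop is MXN → CHF → EUR → MXN:
MXN 267,000.00 ÷ 17.898 = CHF 14,917.87
CHF 14,917.87 ÷ 1.0944 = EUR 13,631.09
EUR 13,631.09 ÷ 0.049955 = MXN 272,867.44
Profit = MXN 272,867.44 − MXN 267,000.00

Profit: MXN 5,867.44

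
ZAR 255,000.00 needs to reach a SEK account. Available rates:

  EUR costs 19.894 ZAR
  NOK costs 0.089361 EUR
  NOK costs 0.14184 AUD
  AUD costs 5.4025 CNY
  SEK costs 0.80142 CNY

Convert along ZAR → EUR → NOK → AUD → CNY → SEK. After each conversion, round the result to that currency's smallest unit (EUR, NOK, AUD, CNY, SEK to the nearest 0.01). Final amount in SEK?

SEK 137,152.47

ZAR 255,000.00 ÷ 19.894 = EUR 12,817.94
EUR 12,817.94 ÷ 0.089361 = NOK 143,439.98
NOK 143,439.98 × 0.14184 = AUD 20,345.53
AUD 20,345.53 × 5.4025 = CNY 109,916.73
CNY 109,916.73 ÷ 0.80142 = SEK 137,152.47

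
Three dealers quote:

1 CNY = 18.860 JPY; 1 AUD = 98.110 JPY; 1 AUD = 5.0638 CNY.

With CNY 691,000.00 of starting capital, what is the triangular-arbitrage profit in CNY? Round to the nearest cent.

Profitable loop is CNY → AUD → JPY → CNY:
CNY 691,000.00 ÷ 5.0638 = AUD 136,458.79
AUD 136,458.79 × 98.110 = JPY 13,387,971
JPY 13,387,971 ÷ 18.860 = CNY 709,860.63
Profit = CNY 709,860.63 − CNY 691,000.00

Profit: CNY 18,860.63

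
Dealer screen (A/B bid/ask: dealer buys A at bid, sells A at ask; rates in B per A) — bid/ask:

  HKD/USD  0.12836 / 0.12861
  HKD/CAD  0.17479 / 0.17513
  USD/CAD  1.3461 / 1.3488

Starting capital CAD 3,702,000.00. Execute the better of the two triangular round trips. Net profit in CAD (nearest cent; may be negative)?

Net profit: CAD 28,187.83

Best loop CAD → USD → HKD → CAD:
CAD 3,702,000.00 ÷ 1.3488 (buy USD at ask) = USD 2,744,661.92
USD 2,744,661.92 ÷ 0.12861 (buy HKD at ask) = HKD 21,340,968.21
HKD 21,340,968.21 × 0.17479 (sell HKD at bid) = CAD 3,730,187.83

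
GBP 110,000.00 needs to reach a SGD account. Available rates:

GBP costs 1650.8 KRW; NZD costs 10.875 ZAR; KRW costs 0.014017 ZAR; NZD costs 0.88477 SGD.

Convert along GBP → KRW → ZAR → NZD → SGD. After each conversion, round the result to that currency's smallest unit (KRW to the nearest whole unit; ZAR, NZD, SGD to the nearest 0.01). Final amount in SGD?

GBP 110,000.00 × 1650.8 = KRW 181,588,000
KRW 181,588,000 × 0.014017 = ZAR 2,545,319.00
ZAR 2,545,319.00 ÷ 10.875 = NZD 234,052.32
NZD 234,052.32 × 0.88477 = SGD 207,082.47

SGD 207,082.47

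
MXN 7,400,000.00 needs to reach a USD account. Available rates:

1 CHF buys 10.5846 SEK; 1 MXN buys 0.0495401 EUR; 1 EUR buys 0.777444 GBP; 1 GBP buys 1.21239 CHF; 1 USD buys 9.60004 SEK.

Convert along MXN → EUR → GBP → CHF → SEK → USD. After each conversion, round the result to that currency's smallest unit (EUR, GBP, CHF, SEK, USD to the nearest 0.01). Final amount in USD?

MXN 7,400,000.00 × 0.0495401 = EUR 366,596.74
EUR 366,596.74 × 0.777444 = GBP 285,008.44
GBP 285,008.44 × 1.21239 = CHF 345,541.38
CHF 345,541.38 × 10.5846 = SEK 3,657,417.29
SEK 3,657,417.29 ÷ 9.60004 = USD 380,979.38

USD 380,979.38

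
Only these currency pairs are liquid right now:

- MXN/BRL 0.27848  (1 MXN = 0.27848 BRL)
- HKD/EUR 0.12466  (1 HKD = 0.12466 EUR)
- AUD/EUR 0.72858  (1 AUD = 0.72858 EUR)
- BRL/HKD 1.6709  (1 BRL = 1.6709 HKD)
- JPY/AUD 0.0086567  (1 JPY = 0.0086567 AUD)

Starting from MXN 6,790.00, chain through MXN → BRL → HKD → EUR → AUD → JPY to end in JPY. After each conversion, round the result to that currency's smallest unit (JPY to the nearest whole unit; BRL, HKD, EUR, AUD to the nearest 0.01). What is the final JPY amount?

JPY 62,448

MXN 6,790.00 × 0.27848 = BRL 1,890.88
BRL 1,890.88 × 1.6709 = HKD 3,159.47
HKD 3,159.47 × 0.12466 = EUR 393.86
EUR 393.86 ÷ 0.72858 = AUD 540.59
AUD 540.59 ÷ 0.0086567 = JPY 62,448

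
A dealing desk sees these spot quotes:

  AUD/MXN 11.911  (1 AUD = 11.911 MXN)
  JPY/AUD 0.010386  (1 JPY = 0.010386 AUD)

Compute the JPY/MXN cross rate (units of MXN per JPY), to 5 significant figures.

JPY/MXN = 0.12371

1 JPY × 0.010386 = 0.010386 AUD
0.010386 AUD × 11.911 = 0.123708 MXN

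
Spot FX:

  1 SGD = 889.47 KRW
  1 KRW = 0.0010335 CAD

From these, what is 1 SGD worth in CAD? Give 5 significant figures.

1 SGD × 889.47 = 889.47 KRW
889.47 KRW × 0.0010335 = 0.919267 CAD

SGD/CAD = 0.91927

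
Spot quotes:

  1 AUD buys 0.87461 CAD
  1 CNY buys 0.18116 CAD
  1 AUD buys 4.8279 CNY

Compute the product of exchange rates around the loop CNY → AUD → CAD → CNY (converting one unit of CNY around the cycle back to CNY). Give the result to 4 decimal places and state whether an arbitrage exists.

Around CNY → AUD → CAD → CNY: 1 ÷ 4.8279 × 0.87461 ÷ 0.18116 = 0.999986
Product ≈ 1 (deviation 0.001%, within rounding noise).

1.0000 (no arbitrage)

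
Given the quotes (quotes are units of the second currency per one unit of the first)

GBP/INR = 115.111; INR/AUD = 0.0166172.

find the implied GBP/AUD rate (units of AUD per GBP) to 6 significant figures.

1 GBP × 115.111 = 115.111 INR
115.111 INR × 0.0166172 = 1.91282 AUD

GBP/AUD = 1.91282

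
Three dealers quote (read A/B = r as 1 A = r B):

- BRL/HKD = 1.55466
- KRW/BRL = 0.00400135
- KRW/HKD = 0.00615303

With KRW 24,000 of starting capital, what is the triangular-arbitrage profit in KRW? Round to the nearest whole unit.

Profit: KRW 264

Profitable loop is KRW → BRL → HKD → KRW:
KRW 24,000 × 0.00400135 = BRL 96.03
BRL 96.03 × 1.55466 = HKD 149.30
HKD 149.30 ÷ 0.00615303 = KRW 24,264
Profit = KRW 24,264 − KRW 24,000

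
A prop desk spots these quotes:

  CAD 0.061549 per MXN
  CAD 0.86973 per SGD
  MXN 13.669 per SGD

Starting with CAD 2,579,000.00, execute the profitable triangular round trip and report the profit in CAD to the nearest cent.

Profitable loop is CAD → MXN → SGD → CAD:
CAD 2,579,000.00 ÷ 0.061549 = MXN 41,901,574.36
MXN 41,901,574.36 ÷ 13.669 = SGD 3,065,445.49
SGD 3,065,445.49 × 0.86973 = CAD 2,666,109.90
Profit = CAD 2,666,109.90 − CAD 2,579,000.00

Profit: CAD 87,109.90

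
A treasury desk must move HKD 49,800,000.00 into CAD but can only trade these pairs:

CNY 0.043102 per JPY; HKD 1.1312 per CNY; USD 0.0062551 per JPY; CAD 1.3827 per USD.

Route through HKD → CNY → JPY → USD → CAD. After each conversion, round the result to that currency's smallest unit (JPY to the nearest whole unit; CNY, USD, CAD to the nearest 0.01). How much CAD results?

HKD 49,800,000.00 ÷ 1.1312 = CNY 44,024,045.26
CNY 44,024,045.26 ÷ 0.043102 = JPY 1,021,392,169
JPY 1,021,392,169 × 0.0062551 = USD 6,388,910.16
USD 6,388,910.16 × 1.3827 = CAD 8,833,946.08

CAD 8,833,946.08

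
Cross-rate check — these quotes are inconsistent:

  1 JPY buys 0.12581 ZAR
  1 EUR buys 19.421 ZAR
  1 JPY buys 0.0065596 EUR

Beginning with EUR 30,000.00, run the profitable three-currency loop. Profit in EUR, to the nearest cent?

Profit: EUR 377.71

Profitable loop is EUR → ZAR → JPY → EUR:
EUR 30,000.00 × 19.421 = ZAR 582,630.00
ZAR 582,630.00 ÷ 0.12581 = JPY 4,631,031
JPY 4,631,031 × 0.0065596 = EUR 30,377.71
Profit = EUR 30,377.71 − EUR 30,000.00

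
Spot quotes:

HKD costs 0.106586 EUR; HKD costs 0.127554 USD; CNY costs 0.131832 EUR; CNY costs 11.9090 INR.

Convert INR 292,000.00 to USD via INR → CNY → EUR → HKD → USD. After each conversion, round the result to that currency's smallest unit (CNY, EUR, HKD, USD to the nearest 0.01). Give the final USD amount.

INR 292,000.00 ÷ 11.9090 = CNY 24,519.27
CNY 24,519.27 × 0.131832 = EUR 3,232.42
EUR 3,232.42 ÷ 0.106586 = HKD 30,326.87
HKD 30,326.87 × 0.127554 = USD 3,868.31

USD 3,868.31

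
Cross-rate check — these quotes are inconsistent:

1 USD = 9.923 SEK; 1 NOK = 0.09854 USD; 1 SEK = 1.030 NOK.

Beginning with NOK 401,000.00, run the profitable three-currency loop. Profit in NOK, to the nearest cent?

Profit: NOK 2,865.86

Profitable loop is NOK → USD → SEK → NOK:
NOK 401,000.00 × 0.09854 = USD 39,514.54
USD 39,514.54 × 9.923 = SEK 392,102.78
SEK 392,102.78 × 1.030 = NOK 403,865.86
Profit = NOK 403,865.86 − NOK 401,000.00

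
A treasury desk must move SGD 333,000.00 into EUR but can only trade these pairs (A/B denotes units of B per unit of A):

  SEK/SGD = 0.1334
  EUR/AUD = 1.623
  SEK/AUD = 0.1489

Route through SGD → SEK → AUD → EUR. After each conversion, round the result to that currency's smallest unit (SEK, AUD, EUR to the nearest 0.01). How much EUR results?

SGD 333,000.00 ÷ 0.1334 = SEK 2,496,251.87
SEK 2,496,251.87 × 0.1489 = AUD 371,691.90
AUD 371,691.90 ÷ 1.623 = EUR 229,015.34

EUR 229,015.34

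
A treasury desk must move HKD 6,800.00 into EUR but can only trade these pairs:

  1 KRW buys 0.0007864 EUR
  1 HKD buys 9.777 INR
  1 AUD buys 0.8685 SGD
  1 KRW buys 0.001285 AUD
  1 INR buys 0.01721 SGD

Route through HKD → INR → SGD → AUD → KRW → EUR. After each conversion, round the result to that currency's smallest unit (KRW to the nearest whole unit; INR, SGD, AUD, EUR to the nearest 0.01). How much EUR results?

HKD 6,800.00 × 9.777 = INR 66,483.60
INR 66,483.60 × 0.01721 = SGD 1,144.18
SGD 1,144.18 ÷ 0.8685 = AUD 1,317.42
AUD 1,317.42 ÷ 0.001285 = KRW 1,025,230
KRW 1,025,230 × 0.0007864 = EUR 806.24

EUR 806.24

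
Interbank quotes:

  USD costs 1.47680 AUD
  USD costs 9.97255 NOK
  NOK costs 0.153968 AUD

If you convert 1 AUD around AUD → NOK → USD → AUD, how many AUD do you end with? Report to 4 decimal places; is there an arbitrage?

0.9618 (arbitrage exists)

Around AUD → NOK → USD → AUD: 1 ÷ 0.153968 ÷ 9.97255 × 1.47680 = 0.961800
Product < 1; profitable direction is AUD → USD → NOK → AUD.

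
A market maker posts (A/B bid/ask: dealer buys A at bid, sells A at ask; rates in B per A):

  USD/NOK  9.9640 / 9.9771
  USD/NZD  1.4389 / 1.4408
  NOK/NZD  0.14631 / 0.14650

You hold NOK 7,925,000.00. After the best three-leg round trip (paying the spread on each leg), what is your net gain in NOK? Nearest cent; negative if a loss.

Best loop NOK → NZD → USD → NOK:
NOK 7,925,000.00 × 0.14631 (sell NOK at bid) = NZD 1,159,506.75
NZD 1,159,506.75 ÷ 1.4408 (buy USD at ask) = USD 804,765.93
USD 804,765.93 × 9.9640 (sell USD at bid) = NOK 8,018,687.71

Net profit: NOK 93,687.71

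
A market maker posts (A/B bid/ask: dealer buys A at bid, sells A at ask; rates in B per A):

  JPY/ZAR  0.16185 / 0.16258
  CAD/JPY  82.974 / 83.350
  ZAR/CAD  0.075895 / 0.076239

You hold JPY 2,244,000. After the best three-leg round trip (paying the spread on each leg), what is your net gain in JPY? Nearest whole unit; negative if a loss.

Best loop JPY → ZAR → CAD → JPY:
JPY 2,244,000 × 0.16185 (sell JPY at bid) = ZAR 363,191.40
ZAR 363,191.40 × 0.075895 (sell ZAR at bid) = CAD 27,564.41
CAD 27,564.41 × 82.974 (sell CAD at bid) = JPY 2,287,129

Net profit: JPY 43,129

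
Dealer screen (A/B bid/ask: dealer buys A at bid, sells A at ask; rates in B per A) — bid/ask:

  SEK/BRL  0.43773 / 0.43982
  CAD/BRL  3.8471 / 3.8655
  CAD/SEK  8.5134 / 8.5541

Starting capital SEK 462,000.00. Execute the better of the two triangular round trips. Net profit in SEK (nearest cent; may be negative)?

Net profit: SEK 10,417.69

Best loop SEK → CAD → BRL → SEK:
SEK 462,000.00 ÷ 8.5541 (buy CAD at ask) = CAD 54,009.19
CAD 54,009.19 × 3.8471 (sell CAD at bid) = BRL 207,778.75
BRL 207,778.75 ÷ 0.43982 (buy SEK at ask) = SEK 472,417.69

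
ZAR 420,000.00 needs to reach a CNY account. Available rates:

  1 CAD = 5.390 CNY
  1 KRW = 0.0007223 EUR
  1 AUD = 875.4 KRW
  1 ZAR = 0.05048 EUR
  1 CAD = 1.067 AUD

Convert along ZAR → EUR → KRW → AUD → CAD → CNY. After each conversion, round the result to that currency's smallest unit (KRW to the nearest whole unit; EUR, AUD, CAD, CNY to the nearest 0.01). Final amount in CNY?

CNY 169,382.58

ZAR 420,000.00 × 0.05048 = EUR 21,201.60
EUR 21,201.60 ÷ 0.0007223 = KRW 29,352,900
KRW 29,352,900 ÷ 875.4 = AUD 33,530.84
AUD 33,530.84 ÷ 1.067 = CAD 31,425.34
CAD 31,425.34 × 5.390 = CNY 169,382.58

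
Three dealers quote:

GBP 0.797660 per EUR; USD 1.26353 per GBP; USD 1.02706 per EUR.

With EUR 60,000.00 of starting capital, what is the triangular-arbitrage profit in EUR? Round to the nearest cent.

Profit: EUR 1,142.57

Profitable loop is EUR → USD → GBP → EUR:
EUR 60,000.00 × 1.02706 = USD 61,623.60
USD 61,623.60 ÷ 1.26353 = GBP 48,770.98
GBP 48,770.98 ÷ 0.797660 = EUR 61,142.57
Profit = EUR 61,142.57 − EUR 60,000.00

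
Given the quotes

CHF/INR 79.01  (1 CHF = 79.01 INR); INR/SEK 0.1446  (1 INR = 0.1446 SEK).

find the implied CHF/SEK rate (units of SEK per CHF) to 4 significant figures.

CHF/SEK = 11.42

1 CHF × 79.01 = 79.01 INR
79.01 INR × 0.1446 = 11.4248 SEK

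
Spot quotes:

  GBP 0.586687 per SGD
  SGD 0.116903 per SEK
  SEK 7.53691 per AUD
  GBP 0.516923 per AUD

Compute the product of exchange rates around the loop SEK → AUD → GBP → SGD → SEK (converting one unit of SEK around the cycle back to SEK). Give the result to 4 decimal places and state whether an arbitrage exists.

Around SEK → AUD → GBP → SGD → SEK: 1 ÷ 7.53691 × 0.516923 ÷ 0.586687 ÷ 0.116903 = 1.000001
Product ≈ 1 (deviation 0.000%, within rounding noise).

1.0000 (no arbitrage)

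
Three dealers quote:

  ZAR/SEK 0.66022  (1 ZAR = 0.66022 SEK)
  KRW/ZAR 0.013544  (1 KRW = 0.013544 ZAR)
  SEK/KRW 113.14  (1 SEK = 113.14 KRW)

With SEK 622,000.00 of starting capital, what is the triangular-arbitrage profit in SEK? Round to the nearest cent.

Profitable loop is SEK → KRW → ZAR → SEK:
SEK 622,000.00 × 113.14 = KRW 70,373,080
KRW 70,373,080 × 0.013544 = ZAR 953,133.00
ZAR 953,133.00 × 0.66022 = SEK 629,277.47
Profit = SEK 629,277.47 − SEK 622,000.00

Profit: SEK 7,277.47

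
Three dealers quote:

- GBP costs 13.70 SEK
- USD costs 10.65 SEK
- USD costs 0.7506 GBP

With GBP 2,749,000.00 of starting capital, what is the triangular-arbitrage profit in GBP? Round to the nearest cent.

Profit: GBP 98,050.83

Profitable loop is GBP → USD → SEK → GBP:
GBP 2,749,000.00 ÷ 0.7506 = USD 3,662,403.41
USD 3,662,403.41 × 10.65 = SEK 39,004,596.32
SEK 39,004,596.32 ÷ 13.70 = GBP 2,847,050.83
Profit = GBP 2,847,050.83 − GBP 2,749,000.00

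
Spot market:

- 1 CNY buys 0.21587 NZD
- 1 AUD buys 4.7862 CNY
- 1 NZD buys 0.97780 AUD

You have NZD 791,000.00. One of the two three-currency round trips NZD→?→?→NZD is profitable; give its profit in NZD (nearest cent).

Profit: NZD 8,115.68

Profitable loop is NZD → AUD → CNY → NZD:
NZD 791,000.00 × 0.97780 = AUD 773,439.80
AUD 773,439.80 × 4.7862 = CNY 3,701,837.57
CNY 3,701,837.57 × 0.21587 = NZD 799,115.68
Profit = NZD 799,115.68 − NZD 791,000.00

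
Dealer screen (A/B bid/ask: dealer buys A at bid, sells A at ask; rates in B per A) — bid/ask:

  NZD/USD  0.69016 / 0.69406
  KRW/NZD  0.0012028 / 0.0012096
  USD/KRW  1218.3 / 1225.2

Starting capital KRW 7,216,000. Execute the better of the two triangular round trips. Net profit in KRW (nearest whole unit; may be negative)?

Net profit: KRW 81,834

Best loop KRW → NZD → USD → KRW:
KRW 7,216,000 × 0.0012028 (sell KRW at bid) = NZD 8,679.40
NZD 8,679.40 × 0.69016 (sell NZD at bid) = USD 5,990.18
USD 5,990.18 × 1218.3 (sell USD at bid) = KRW 7,297,834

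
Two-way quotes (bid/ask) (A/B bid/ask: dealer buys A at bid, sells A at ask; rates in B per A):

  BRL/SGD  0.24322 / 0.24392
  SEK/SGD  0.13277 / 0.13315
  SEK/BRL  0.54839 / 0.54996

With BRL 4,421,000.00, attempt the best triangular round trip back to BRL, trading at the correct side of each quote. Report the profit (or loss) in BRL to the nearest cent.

Net profit: BRL 7,617.33

Best loop BRL → SGD → SEK → BRL:
BRL 4,421,000.00 × 0.24322 (sell BRL at bid) = SGD 1,075,275.62
SGD 1,075,275.62 ÷ 0.13315 (buy SEK at ask) = SEK 8,075,671.20
SEK 8,075,671.20 × 0.54839 (sell SEK at bid) = BRL 4,428,617.33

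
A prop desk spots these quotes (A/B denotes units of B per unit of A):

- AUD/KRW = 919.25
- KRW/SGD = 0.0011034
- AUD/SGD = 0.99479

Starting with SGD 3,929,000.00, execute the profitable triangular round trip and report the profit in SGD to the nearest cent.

Profitable loop is SGD → AUD → KRW → SGD:
SGD 3,929,000.00 ÷ 0.99479 = AUD 3,949,577.30
AUD 3,949,577.30 × 919.25 = KRW 3,630,648,931
KRW 3,630,648,931 × 0.0011034 = SGD 4,006,058.03
Profit = SGD 4,006,058.03 − SGD 3,929,000.00

Profit: SGD 77,058.03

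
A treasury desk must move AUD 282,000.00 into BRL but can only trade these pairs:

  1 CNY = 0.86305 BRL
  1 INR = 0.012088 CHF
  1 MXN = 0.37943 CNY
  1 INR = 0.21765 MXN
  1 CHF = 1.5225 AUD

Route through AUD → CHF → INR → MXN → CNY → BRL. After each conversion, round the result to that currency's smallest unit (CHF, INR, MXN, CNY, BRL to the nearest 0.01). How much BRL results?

BRL 1,092,103.10

AUD 282,000.00 ÷ 1.5225 = CHF 185,221.67
CHF 185,221.67 ÷ 0.012088 = INR 15,322,772.17
INR 15,322,772.17 × 0.21765 = MXN 3,335,001.36
MXN 3,335,001.36 × 0.37943 = CNY 1,265,399.57
CNY 1,265,399.57 × 0.86305 = BRL 1,092,103.10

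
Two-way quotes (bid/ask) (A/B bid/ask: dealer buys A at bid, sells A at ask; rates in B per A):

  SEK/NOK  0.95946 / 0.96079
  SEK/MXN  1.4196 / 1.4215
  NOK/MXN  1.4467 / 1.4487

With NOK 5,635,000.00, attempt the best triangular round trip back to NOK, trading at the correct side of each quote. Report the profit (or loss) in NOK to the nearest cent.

Best loop NOK → SEK → MXN → NOK:
NOK 5,635,000.00 ÷ 0.96079 (buy SEK at ask) = SEK 5,864,965.29
SEK 5,864,965.29 × 1.4196 (sell SEK at bid) = MXN 8,325,904.72
MXN 8,325,904.72 ÷ 1.4487 (buy NOK at ask) = NOK 5,747,155.88

Net profit: NOK 112,155.88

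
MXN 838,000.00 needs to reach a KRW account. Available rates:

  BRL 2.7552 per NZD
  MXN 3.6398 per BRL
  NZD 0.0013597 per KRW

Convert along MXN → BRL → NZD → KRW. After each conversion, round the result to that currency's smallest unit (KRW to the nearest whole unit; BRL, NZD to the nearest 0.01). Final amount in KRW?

MXN 838,000.00 ÷ 3.6398 = BRL 230,232.43
BRL 230,232.43 ÷ 2.7552 = NZD 83,562.87
NZD 83,562.87 ÷ 0.0013597 = KRW 61,456,843

KRW 61,456,843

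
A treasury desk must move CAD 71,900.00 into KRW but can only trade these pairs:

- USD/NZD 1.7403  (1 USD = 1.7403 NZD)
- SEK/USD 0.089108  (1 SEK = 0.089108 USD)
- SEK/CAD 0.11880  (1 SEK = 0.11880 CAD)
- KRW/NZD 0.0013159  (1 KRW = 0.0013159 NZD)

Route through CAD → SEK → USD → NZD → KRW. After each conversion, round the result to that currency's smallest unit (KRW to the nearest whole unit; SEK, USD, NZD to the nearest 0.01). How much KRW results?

KRW 71,323,125

CAD 71,900.00 ÷ 0.11880 = SEK 605,218.86
SEK 605,218.86 × 0.089108 = USD 53,929.84
USD 53,929.84 × 1.7403 = NZD 93,854.10
NZD 93,854.10 ÷ 0.0013159 = KRW 71,323,125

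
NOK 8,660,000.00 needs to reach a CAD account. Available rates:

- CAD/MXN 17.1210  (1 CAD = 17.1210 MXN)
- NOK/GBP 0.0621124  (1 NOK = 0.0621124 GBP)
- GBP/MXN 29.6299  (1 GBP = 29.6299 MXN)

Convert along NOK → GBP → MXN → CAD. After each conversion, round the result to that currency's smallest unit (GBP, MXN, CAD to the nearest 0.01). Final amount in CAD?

CAD 930,887.63

NOK 8,660,000.00 × 0.0621124 = GBP 537,893.38
GBP 537,893.38 × 29.6299 = MXN 15,937,727.06
MXN 15,937,727.06 ÷ 17.1210 = CAD 930,887.63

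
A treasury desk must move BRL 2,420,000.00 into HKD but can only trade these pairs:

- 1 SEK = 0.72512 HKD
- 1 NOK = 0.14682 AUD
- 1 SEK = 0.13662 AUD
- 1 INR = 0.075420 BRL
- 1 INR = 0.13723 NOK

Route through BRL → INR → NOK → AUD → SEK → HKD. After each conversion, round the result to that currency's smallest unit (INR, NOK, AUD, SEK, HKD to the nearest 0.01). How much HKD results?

HKD 3,431,300.27

BRL 2,420,000.00 ÷ 0.075420 = INR 32,086,979.58
INR 32,086,979.58 × 0.13723 = NOK 4,403,296.21
NOK 4,403,296.21 × 0.14682 = AUD 646,491.95
AUD 646,491.95 ÷ 0.13662 = SEK 4,732,044.72
SEK 4,732,044.72 × 0.72512 = HKD 3,431,300.27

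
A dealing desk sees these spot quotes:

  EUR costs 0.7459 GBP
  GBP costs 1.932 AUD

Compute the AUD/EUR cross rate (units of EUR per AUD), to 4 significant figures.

1 AUD ÷ 1.932 = 0.517598 GBP
0.517598 GBP ÷ 0.7459 = 0.693925 EUR

AUD/EUR = 0.6939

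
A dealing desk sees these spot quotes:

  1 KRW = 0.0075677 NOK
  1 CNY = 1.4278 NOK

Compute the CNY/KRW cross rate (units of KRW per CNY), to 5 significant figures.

1 CNY × 1.4278 = 1.4278 NOK
1.4278 NOK ÷ 0.0075677 = 188.67 KRW

CNY/KRW = 188.67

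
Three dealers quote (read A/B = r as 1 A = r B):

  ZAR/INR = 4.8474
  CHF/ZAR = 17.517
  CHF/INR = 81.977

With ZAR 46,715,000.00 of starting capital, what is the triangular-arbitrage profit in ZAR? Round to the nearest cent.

Profitable loop is ZAR → INR → CHF → ZAR:
ZAR 46,715,000.00 × 4.8474 = INR 226,446,291.00
INR 226,446,291.00 ÷ 81.977 = CHF 2,762,314.93
CHF 2,762,314.93 × 17.517 = ZAR 48,387,470.63
Profit = ZAR 48,387,470.63 − ZAR 46,715,000.00

Profit: ZAR 1,672,470.63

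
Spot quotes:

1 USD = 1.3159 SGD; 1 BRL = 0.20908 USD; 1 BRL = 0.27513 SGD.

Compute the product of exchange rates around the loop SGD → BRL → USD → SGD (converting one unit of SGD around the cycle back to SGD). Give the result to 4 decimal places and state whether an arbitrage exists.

Around SGD → BRL → USD → SGD: 1 ÷ 0.27513 × 0.20908 × 1.3159 = 0.999994
Product ≈ 1 (deviation 0.001%, within rounding noise).

1.0000 (no arbitrage)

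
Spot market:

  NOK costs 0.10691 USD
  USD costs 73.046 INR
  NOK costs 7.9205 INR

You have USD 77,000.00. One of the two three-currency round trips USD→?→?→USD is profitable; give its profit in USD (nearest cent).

Profit: USD 1,095.96

Profitable loop is USD → NOK → INR → USD:
USD 77,000.00 ÷ 0.10691 = NOK 720,231.97
NOK 720,231.97 × 7.9205 = INR 5,704,597.32
INR 5,704,597.32 ÷ 73.046 = USD 78,095.96
Profit = USD 78,095.96 − USD 77,000.00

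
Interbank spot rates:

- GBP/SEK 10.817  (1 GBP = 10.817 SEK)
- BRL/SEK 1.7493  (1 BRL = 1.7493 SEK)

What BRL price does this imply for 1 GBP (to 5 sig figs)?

1 GBP × 10.817 = 10.817 SEK
10.817 SEK ÷ 1.7493 = 6.18362 BRL

GBP/BRL = 6.1836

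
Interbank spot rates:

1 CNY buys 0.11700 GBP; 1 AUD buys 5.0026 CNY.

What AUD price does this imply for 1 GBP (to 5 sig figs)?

1 GBP ÷ 0.11700 = 8.54701 CNY
8.54701 CNY ÷ 5.0026 = 1.70851 AUD

GBP/AUD = 1.7085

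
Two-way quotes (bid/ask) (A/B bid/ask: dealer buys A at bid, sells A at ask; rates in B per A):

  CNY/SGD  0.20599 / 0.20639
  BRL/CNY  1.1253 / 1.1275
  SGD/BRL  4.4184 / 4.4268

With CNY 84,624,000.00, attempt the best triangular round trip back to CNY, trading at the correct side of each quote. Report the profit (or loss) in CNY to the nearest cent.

Net profit: CNY 2,046,846.12

Best loop CNY → SGD → BRL → CNY:
CNY 84,624,000.00 × 0.20599 (sell CNY at bid) = SGD 17,431,697.76
SGD 17,431,697.76 × 4.4184 (sell SGD at bid) = BRL 77,020,213.38
BRL 77,020,213.38 × 1.1253 (sell BRL at bid) = CNY 86,670,846.12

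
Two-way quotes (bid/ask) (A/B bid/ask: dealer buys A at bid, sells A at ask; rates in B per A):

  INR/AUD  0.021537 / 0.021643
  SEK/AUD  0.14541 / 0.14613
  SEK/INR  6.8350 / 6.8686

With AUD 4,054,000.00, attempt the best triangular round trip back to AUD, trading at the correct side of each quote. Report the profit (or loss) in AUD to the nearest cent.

Net profit: AUD 29,834.06

Best loop AUD → SEK → INR → AUD:
AUD 4,054,000.00 ÷ 0.14613 (buy SEK at ask) = SEK 27,742,421.13
SEK 27,742,421.13 × 6.8350 (sell SEK at bid) = INR 189,619,448.44
INR 189,619,448.44 × 0.021537 (sell INR at bid) = AUD 4,083,834.06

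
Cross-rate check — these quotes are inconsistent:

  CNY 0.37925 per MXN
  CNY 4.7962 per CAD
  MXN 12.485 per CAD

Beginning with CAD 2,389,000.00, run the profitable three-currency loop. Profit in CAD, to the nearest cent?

Profitable loop is CAD → CNY → MXN → CAD:
CAD 2,389,000.00 × 4.7962 = CNY 11,458,121.80
CNY 11,458,121.80 ÷ 0.37925 = MXN 30,212,582.20
MXN 30,212,582.20 ÷ 12.485 = CAD 2,419,910.47
Profit = CAD 2,419,910.47 − CAD 2,389,000.00

Profit: CAD 30,910.47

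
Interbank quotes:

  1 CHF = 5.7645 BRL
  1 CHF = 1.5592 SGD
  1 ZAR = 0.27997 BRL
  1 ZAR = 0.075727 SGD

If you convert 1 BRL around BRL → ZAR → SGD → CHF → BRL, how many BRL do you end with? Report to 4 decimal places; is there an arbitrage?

Around BRL → ZAR → SGD → CHF → BRL: 1 ÷ 0.27997 × 0.075727 ÷ 1.5592 × 5.7645 = 0.999998
Product ≈ 1 (deviation 0.000%, within rounding noise).

1.0000 (no arbitrage)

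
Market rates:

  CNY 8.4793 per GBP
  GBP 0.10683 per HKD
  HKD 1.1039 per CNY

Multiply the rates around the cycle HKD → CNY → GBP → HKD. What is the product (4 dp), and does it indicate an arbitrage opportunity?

1.0000 (no arbitrage)

Around HKD → CNY → GBP → HKD: 1 ÷ 1.1039 ÷ 8.4793 ÷ 0.10683 = 1.000039
Product ≈ 1 (deviation 0.004%, within rounding noise).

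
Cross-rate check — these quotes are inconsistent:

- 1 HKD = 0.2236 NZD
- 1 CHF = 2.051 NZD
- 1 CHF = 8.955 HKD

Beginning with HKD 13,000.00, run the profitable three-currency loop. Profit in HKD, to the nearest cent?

Profit: HKD 315.93

Profitable loop is HKD → CHF → NZD → HKD:
HKD 13,000.00 ÷ 8.955 = CHF 1,451.70
CHF 1,451.70 × 2.051 = NZD 2,977.44
NZD 2,977.44 ÷ 0.2236 = HKD 13,315.93
Profit = HKD 13,315.93 − HKD 13,000.00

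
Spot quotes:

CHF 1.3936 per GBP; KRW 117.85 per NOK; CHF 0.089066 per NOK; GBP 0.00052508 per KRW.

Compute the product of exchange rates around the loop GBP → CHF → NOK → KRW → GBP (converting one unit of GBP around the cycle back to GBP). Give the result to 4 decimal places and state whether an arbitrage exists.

Around GBP → CHF → NOK → KRW → GBP: 1 × 1.3936 ÷ 0.089066 × 117.85 × 0.00052508 = 0.968236
Product < 1; profitable direction is GBP → KRW → NOK → CHF → GBP.

0.9682 (arbitrage exists)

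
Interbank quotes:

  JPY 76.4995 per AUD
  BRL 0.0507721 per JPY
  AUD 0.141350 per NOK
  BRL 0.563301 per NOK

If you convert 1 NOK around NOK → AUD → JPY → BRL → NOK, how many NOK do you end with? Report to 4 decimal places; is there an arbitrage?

0.9746 (arbitrage exists)

Around NOK → AUD → JPY → BRL → NOK: 1 × 0.141350 × 76.4995 × 0.0507721 ÷ 0.563301 = 0.974628
Product < 1; profitable direction is NOK → BRL → JPY → AUD → NOK.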